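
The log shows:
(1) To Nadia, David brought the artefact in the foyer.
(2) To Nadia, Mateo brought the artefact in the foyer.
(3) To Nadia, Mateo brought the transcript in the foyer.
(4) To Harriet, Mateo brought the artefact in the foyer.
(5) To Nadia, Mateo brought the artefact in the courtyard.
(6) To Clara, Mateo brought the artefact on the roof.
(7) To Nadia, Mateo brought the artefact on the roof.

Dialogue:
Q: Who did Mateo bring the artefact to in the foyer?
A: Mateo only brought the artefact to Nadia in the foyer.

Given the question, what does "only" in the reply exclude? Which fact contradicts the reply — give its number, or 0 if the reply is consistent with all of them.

Answering "Who did ... to ...?" puts focus on the recipient — here, "Nadia".
"Only" then excludes alternative recipients while the background — agent = Mateo, thing = the artefact, setting = in the foyer — is held fixed.
Fact (4) shares the background with a different recipient (Harriet) — counterexample.
(Fact (3) would refute a reading with focus on the thing — but that is not what the question asks.)

4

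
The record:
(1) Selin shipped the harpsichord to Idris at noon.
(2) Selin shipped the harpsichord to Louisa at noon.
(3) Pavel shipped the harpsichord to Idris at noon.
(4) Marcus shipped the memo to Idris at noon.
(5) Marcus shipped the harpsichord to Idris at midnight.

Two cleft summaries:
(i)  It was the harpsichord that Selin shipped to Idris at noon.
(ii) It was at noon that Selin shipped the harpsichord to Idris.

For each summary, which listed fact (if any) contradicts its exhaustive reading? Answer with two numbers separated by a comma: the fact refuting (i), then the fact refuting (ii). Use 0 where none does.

0, 0

Summary (i) focuses "the harpsichord" (the thing); background Selin as agent and Idris as recipient and at noon as setting. No fact matches that background with a different thing, so 0.
Summary (ii) focuses "at noon" (the setting); background Selin as agent and the harpsichord as thing and Idris as recipient. No fact matches that background with a different setting, so 0.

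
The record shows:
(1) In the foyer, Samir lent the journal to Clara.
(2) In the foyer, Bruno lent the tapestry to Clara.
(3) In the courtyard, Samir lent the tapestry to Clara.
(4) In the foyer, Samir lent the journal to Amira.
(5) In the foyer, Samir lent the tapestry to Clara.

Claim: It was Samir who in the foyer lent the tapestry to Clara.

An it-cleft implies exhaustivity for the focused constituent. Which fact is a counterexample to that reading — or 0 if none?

2

Focus of the cleft: "Samir" (the agent). Presupposed background: same thing, recipient, setting (the tapestry / Clara / in the foyer).
Exhaustivity: Samir is the only agent satisfying that background.
But fact (2) also has same thing, recipient, setting (the tapestry / Clara / in the foyer), with agent = Bruno — so the exhaustive reading fails.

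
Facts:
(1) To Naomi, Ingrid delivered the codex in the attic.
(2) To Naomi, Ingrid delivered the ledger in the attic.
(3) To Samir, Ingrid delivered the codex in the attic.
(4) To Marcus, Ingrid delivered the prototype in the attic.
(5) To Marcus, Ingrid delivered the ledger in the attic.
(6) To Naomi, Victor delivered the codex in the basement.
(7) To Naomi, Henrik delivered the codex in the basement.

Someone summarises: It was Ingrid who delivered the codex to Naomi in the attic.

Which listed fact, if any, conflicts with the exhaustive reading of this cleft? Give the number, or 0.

The cleft puts "Ingrid" in focus and presupposes the open proposition with same thing, recipient, setting (the codex / Naomi / in the attic).
Exhaustivity: Ingrid is the only agent satisfying that background.
No listed fact matches the background with a different agent. Exhaustivity holds.

0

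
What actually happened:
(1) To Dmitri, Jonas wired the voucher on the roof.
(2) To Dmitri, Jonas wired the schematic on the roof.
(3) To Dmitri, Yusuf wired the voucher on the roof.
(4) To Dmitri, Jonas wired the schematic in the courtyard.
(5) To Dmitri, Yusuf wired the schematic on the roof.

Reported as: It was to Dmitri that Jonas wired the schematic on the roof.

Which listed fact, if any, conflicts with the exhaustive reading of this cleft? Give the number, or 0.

Focus of the cleft: "Dmitri" (the recipient). Presupposed background: same agent, thing, setting (Jonas / the schematic / on the roof).
The exhaustive reading says no other recipient fits that background.
Every other fact differs from the presupposition on some backgrounded slot, so none challenges the exhaustivity.

0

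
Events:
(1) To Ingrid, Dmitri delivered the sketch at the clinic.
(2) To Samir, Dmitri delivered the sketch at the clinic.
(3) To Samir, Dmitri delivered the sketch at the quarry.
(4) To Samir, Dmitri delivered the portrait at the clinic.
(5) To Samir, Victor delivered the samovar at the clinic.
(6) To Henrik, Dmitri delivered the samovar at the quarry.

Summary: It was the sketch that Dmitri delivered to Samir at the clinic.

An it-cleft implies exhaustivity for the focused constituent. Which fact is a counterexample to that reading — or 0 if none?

4

Focus of the cleft: "the sketch" (the thing). Presupposed background: agent = Dmitri, recipient = Samir, setting = at the clinic.
The exhaustive reading says no other thing fits that background.
But fact (4) also has agent = Dmitri, recipient = Samir, setting = at the clinic, with thing = the portrait — so the exhaustive reading fails.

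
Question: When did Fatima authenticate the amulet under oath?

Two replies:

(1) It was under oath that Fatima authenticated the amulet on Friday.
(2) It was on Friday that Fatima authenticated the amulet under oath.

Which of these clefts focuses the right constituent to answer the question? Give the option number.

The question word "when" targets the time.
Option (1) clefts "under oath" — the manner, not what was asked.
Option (2) clefts "on Friday" — that matches what the question asks about.
So the congruent reply is (2).

2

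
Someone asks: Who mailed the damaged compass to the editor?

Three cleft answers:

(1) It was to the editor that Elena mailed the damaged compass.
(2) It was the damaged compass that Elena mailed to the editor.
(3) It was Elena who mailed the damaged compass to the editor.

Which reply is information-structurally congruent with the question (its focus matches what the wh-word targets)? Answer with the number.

3

The question word "who" targets the subject (agent).
Option (1) clefts "to the editor" — the recipient, not what was asked.
Option (2) clefts "the damaged compass" — the direct object, not what was asked.
Option (3) clefts "Elena" — that matches what the question asks about.
So the congruent reply is (3).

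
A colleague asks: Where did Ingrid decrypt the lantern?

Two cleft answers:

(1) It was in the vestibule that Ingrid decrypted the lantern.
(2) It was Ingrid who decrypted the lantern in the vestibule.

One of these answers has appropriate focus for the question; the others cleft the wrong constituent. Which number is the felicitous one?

1

The question word "where" targets the location.
Option (1) clefts "in the vestibule" — that matches what the question asks about.
Option (2) clefts "Ingrid" — the subject (agent), not what was asked.
So the congruent reply is (1).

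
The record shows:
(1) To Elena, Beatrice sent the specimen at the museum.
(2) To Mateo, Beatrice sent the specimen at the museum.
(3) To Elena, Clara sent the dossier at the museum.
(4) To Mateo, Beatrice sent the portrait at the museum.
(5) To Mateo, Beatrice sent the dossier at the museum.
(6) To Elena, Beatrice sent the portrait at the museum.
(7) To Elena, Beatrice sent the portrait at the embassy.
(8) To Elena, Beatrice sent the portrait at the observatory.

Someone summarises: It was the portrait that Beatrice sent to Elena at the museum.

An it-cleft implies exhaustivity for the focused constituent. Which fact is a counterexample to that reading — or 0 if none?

1

Focus of the cleft: "the portrait" (the thing). Presupposed background: same agent, recipient, setting (Beatrice / Elena / at the museum).
Exhaustivity: the portrait is the only thing satisfying that background.
But fact (1) also has same agent, recipient, setting (Beatrice / Elena / at the museum), with thing = the specimen — so the exhaustive reading fails.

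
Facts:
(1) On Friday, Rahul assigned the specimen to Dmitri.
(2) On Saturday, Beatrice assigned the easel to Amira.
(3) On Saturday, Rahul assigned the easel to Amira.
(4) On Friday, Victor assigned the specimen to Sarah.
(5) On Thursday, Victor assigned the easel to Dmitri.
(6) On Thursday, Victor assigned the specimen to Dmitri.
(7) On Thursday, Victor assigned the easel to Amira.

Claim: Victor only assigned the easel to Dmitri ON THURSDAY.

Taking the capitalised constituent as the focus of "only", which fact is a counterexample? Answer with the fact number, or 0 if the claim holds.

Focus (in capitals) is "on Thursday" — the setting. "Only" excludes alternative settings while holding fixed Victor as agent and the easel as thing and Dmitri as recipient.
No fact matches Victor as agent and the easel as thing and Dmitri as recipient with a different setting — every other fact differs on at least one backgrounded slot. So no fact refutes it.

0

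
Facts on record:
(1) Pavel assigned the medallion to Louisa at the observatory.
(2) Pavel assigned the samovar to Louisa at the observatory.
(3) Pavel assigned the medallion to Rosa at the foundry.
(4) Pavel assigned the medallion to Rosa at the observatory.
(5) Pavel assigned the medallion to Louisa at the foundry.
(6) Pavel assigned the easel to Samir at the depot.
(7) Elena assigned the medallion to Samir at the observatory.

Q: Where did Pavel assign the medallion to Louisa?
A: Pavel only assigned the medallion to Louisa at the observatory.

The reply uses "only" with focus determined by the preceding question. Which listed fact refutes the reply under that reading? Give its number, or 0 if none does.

5

The question "Where did ...?" targets the setting, so in the reply the focus falls on "at the observatory".
"Only" then excludes alternative settings while the background — Pavel as agent and the medallion as thing and Louisa as recipient — is held fixed.
Fact (5) keeps Pavel as agent and the medallion as thing and Louisa as recipient but has setting = at the foundry; that refutes the reply.
(Fact (2) would refute a reading with focus on the thing — but that is not what the question asks.)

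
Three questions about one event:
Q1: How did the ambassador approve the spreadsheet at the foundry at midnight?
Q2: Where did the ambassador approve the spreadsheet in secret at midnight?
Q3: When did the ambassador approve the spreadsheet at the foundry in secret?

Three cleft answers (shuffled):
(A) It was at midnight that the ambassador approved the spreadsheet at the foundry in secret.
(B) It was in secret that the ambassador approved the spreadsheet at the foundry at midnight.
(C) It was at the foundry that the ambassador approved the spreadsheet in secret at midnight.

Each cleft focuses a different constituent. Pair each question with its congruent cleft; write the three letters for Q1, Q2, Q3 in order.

Q1 asks about the manner; cleft (B) focuses "in secret", which is the manner — so Q1 → B.
Q2 asks about the location; cleft (C) focuses "at the foundry", which is the location — so Q2 → C.
Q3 asks about the time; cleft (A) focuses "at midnight", which is the time — so Q3 → A.
Mapping: Q1→B, Q2→C, Q3→A.

BCA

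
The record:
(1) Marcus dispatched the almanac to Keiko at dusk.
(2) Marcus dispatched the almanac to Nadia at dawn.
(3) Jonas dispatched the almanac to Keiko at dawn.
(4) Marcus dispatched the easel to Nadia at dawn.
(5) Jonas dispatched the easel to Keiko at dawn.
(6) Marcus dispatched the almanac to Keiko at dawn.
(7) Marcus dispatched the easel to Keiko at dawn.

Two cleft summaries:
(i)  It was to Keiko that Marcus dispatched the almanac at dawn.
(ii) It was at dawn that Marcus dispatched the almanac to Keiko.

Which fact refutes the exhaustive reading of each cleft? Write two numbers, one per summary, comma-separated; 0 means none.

2, 1

(i): focus "Keiko". Looking for same agent, thing, setting (Marcus / the almanac / at dawn) with some other recipient — fact (2) has Nadia there. Refuted.
(ii): focus "at dawn". Looking for same agent, thing, recipient (Marcus / the almanac / Keiko) with some other setting — fact (1) has at dusk there. Refuted.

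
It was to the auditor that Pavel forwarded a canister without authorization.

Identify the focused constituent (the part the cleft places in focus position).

to the auditor

In an it-cleft "It was X that/who ...", the clefted constituent X is the focus; the that/who-clause expresses the presupposed open proposition.
Here the focus is "to the auditor". The backgrounded (presupposed) material includes "Pavel", "a canister" and "without authorization".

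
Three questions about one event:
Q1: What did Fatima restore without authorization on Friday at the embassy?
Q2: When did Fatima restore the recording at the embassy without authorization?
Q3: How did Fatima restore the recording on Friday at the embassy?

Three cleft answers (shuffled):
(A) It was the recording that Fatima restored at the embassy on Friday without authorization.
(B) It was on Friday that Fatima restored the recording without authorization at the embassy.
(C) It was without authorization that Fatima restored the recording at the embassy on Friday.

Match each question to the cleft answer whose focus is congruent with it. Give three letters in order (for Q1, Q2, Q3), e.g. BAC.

ABC

Q1 asks about the direct object; cleft (A) focuses "the recording", which is the direct object — so Q1 → A.
Q2 asks about the time; cleft (B) focuses "on Friday", which is the time — so Q2 → B.
Q3 asks about the manner; cleft (C) focuses "without authorization", which is the manner — so Q3 → C.
Mapping: Q1→A, Q2→B, Q3→C.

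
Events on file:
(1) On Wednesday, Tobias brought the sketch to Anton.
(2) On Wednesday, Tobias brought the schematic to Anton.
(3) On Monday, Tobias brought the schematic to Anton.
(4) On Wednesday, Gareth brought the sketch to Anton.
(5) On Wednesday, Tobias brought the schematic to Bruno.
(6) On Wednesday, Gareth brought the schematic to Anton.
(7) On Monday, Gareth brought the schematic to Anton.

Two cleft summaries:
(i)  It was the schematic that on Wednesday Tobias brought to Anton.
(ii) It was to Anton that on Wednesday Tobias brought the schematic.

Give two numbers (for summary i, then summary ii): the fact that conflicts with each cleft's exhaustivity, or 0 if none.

(i): focus "the schematic". Looking for same agent, recipient, setting (Tobias / Anton / on Wednesday) with some other thing — fact (1) has the sketch there. Refuted.
(ii): focus "Anton". Looking for same agent, thing, setting (Tobias / the schematic / on Wednesday) with some other recipient — fact (5) has Bruno there. Refuted.

1, 5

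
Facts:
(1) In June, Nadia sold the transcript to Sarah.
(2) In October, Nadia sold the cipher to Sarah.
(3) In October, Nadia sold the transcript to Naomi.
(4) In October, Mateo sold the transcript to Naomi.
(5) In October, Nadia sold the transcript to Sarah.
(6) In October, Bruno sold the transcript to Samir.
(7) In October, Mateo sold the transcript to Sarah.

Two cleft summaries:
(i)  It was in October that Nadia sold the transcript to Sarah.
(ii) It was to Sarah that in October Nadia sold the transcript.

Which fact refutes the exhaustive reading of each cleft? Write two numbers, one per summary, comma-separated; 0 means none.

1, 3

(i): focus "in October". Looking for agent = Nadia, thing = the transcript, recipient = Sarah with some other setting — fact (1) has in June there. Refuted.
(ii): focus "Sarah". Looking for agent = Nadia, thing = the transcript, setting = in October with some other recipient — fact (3) has Naomi there. Refuted.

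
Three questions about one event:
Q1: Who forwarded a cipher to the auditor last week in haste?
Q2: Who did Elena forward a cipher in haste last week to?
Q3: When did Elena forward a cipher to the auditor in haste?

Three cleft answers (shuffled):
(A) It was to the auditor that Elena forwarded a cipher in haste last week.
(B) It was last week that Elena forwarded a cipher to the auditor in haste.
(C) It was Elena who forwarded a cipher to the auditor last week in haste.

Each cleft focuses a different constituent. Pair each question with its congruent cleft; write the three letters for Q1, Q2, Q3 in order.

CAB

Q1 asks about the subject (agent); cleft (C) focuses "Elena", which is the subject (agent) — so Q1 → C.
Q2 asks about the recipient; cleft (A) focuses "to the auditor", which is the recipient — so Q2 → A.
Q3 asks about the time; cleft (B) focuses "last week", which is the time — so Q3 → B.
Mapping: Q1→C, Q2→A, Q3→B.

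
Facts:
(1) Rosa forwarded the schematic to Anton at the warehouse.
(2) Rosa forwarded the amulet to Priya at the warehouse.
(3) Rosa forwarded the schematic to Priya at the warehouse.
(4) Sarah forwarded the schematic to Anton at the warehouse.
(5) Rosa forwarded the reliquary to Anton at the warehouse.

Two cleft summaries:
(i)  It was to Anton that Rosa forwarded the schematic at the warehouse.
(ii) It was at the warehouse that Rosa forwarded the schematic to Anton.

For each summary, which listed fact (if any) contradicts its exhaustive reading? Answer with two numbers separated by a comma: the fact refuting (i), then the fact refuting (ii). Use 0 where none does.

3, 0

(i): focus "Anton". Looking for same agent, thing, setting (Rosa / the schematic / at the warehouse) with some other recipient — fact (3) has Priya there. Refuted.
(ii): focus "at the warehouse". No fact shares same agent, thing, recipient (Rosa / the schematic / Anton) with a different setting. 0.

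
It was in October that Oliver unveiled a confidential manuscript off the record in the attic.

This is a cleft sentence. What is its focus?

in October

In an it-cleft "It was X that/who ...", the clefted constituent X is the focus; the that/who-clause expresses the presupposed open proposition.
Here the focus is "in October". The backgrounded (presupposed) material includes "Oliver", "a confidential manuscript", "in the attic" and "off the record".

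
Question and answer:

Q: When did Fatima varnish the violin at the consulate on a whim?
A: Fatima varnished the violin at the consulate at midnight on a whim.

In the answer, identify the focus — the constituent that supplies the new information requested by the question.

The wh-word "when" asks about the time.
In the answer, "Fatima", "the violin", "on a whim" and "at the consulate" are given — repeated from the question.
The constituent filling the time gap is "at midnight"; that is the focus and would carry nuclear stress.

at midnight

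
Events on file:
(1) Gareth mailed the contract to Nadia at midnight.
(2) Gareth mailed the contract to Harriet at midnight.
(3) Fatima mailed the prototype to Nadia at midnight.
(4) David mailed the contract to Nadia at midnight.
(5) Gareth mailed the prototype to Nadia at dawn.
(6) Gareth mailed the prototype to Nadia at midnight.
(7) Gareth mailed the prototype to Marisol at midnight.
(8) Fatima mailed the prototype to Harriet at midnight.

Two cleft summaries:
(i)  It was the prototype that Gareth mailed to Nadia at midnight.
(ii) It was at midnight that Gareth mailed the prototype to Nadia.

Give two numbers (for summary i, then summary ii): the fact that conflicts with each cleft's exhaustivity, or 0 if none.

(i): focus "the prototype". Looking for agent = Gareth, recipient = Nadia, setting = at midnight with some other thing — fact (1) has the contract there. Refuted.
(ii): focus "at midnight". Looking for agent = Gareth, thing = the prototype, recipient = Nadia with some other setting — fact (5) has at dawn there. Refuted.

1, 5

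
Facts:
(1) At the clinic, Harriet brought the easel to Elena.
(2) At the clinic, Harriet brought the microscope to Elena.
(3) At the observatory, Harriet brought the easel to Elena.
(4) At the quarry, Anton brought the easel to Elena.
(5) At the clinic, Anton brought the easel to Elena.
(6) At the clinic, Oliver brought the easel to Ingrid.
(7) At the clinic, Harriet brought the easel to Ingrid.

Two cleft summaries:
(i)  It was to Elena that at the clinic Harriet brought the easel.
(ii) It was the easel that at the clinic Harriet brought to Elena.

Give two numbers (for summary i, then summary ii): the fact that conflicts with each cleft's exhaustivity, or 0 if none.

Summary (i) focuses "Elena" (the recipient); background Harriet as agent and the easel as thing and at the clinic as setting. Fact (7) matches that background with recipient = Ingrid — refutes (i).
Summary (ii) focuses "the easel" (the thing); background Harriet as agent and Elena as recipient and at the clinic as setting. Fact (2) matches that background with thing = the microscope — refutes (ii).

7, 2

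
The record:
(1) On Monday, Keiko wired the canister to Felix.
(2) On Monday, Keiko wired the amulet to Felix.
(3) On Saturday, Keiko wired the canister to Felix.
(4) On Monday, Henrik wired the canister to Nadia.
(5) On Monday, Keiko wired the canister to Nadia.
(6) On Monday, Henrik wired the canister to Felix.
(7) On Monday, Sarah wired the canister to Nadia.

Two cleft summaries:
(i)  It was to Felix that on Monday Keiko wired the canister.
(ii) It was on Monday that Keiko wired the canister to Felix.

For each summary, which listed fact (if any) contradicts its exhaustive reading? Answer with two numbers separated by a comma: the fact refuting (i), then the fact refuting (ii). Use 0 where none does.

Summary (i) focuses "Felix" (the recipient); background agent = Keiko, thing = the canister, setting = on Monday. Fact (5) matches that background with recipient = Nadia — refutes (i).
Summary (ii) focuses "on Monday" (the setting); background agent = Keiko, thing = the canister, recipient = Felix. Fact (3) matches that background with setting = on Saturday — refutes (ii).

5, 3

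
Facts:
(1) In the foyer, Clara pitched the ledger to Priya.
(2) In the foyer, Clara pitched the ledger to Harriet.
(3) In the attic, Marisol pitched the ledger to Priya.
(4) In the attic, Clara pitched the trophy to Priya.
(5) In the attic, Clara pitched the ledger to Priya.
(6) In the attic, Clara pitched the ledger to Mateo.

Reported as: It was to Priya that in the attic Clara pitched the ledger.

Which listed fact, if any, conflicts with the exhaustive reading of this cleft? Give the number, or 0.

Focus of the cleft: "Priya" (the recipient). Presupposed background: Clara as agent and the ledger as thing and in the attic as setting.
Exhaustivity: Priya is the only recipient satisfying that background.
But fact (6) also has Clara as agent and the ledger as thing and in the attic as setting, with recipient = Mateo — so the exhaustive reading fails.

6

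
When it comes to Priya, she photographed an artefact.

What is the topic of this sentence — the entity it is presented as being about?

Priya

The construction explicitly marks "Priya" as what the sentence is about — the topic.
The remainder of the clause is the comment (what is said about the topic).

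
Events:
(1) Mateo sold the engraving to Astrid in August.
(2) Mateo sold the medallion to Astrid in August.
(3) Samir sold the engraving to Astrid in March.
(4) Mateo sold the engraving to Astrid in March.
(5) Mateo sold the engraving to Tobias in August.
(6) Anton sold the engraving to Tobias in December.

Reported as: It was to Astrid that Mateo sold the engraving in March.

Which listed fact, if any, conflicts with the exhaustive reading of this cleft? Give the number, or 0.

Focus of the cleft: "Astrid" (the recipient). Presupposed background: Mateo as agent and the engraving as thing and in March as setting.
Exhaustivity: Astrid is the only recipient satisfying that background.
No listed fact matches the background with a different recipient. Exhaustivity holds.

0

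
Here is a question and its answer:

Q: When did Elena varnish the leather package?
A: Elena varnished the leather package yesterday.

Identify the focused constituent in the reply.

The wh-word "when" asks about the time.
In the answer, "Elena" and "the leather package" are given — repeated from the question.
The constituent filling the time gap is "yesterday"; that is the focus and would carry nuclear stress.

yesterday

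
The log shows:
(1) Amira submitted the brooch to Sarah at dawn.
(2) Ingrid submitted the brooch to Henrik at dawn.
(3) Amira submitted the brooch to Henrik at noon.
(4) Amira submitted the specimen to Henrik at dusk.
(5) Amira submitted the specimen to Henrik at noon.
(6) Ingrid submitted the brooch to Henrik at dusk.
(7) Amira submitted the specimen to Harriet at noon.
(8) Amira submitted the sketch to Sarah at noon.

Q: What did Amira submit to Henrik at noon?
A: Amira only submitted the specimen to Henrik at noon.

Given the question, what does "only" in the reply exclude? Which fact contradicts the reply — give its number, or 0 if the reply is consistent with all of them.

3

The question "What did ...?" targets the thing, so in the reply the focus falls on "the specimen".
So "only" ranges over things; the rest (agent = Amira, recipient = Henrik, setting = at noon) is presupposed.
Fact (3) keeps agent = Amira, recipient = Henrik, setting = at noon but has thing = the brooch; that refutes the reply.
(Fact (4) would refute a reading with focus on the setting — but that is not what the question asks.)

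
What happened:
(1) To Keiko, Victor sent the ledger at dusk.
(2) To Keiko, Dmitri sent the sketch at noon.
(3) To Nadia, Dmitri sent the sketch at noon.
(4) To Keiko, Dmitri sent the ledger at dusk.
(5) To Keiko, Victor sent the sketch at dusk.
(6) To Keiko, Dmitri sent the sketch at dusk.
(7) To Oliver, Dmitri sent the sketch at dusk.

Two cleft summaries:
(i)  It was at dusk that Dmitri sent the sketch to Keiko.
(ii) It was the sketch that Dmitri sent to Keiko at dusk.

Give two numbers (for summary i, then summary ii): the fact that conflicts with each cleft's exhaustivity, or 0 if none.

2, 4

(i): focus "at dusk". Looking for agent = Dmitri, thing = the sketch, recipient = Keiko with some other setting — fact (2) has at noon there. Refuted.
(ii): focus "the sketch". Looking for agent = Dmitri, recipient = Keiko, setting = at dusk with some other thing — fact (4) has the ledger there. Refuted.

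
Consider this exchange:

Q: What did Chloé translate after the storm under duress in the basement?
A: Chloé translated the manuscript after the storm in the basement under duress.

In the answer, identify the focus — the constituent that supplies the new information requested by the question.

The wh-word "what" asks about the direct object.
In the answer, "Chloé", "under duress", "after the storm" and "in the basement" are given — repeated from the question.
The constituent filling the direct object gap is "the manuscript"; that is the focus and would carry nuclear stress.

the manuscript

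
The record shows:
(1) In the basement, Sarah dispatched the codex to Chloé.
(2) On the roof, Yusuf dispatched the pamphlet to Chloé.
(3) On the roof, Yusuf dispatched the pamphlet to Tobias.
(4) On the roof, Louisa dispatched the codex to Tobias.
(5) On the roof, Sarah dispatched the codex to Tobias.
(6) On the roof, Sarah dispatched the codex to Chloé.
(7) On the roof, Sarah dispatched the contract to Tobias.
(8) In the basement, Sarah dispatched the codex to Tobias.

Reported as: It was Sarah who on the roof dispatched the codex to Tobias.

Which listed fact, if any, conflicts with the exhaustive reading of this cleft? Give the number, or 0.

The cleft puts "Sarah" in focus and presupposes the open proposition with the codex as thing and Tobias as recipient and on the roof as setting.
Exhaustivity: Sarah is the only agent satisfying that background.
Fact (4) shares the background but with agent = Louisa; exhaustivity is violated.

4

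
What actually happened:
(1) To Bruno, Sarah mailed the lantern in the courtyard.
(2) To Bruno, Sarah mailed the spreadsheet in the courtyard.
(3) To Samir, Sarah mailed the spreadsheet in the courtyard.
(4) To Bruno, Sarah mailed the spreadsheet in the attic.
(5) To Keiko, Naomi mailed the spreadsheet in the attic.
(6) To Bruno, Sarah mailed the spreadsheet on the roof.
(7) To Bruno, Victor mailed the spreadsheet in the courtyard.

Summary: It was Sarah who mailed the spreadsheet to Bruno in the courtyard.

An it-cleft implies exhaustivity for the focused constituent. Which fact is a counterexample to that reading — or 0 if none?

The cleft puts "Sarah" in focus and presupposes the open proposition with same thing, recipient, setting (the spreadsheet / Bruno / in the courtyard).
The exhaustive reading says no other agent fits that background.
Fact (7) shares the background but with agent = Victor; exhaustivity is violated.

7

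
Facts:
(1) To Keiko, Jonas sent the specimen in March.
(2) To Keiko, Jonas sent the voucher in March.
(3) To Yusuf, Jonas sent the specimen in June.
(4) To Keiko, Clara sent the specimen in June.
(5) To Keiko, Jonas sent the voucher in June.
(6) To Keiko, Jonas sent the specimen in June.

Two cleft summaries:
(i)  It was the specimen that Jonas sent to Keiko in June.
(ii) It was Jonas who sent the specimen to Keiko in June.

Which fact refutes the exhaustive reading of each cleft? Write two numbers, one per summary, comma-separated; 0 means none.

(i): focus "the specimen". Looking for Jonas as agent and Keiko as recipient and in June as setting with some other thing — fact (5) has the voucher there. Refuted.
(ii): focus "Jonas". Looking for the specimen as thing and Keiko as recipient and in June as setting with some other agent — fact (4) has Clara there. Refuted.

5, 4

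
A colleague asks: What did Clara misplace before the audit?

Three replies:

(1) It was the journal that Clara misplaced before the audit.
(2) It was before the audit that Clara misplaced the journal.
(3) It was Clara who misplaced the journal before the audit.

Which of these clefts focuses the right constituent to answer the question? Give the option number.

The question word "what" targets the direct object.
Option (1) clefts "the journal" — that matches what the question asks about.
Option (2) clefts "before the audit" — the time, not what was asked.
Option (3) clefts "Clara" — the subject (agent), not what was asked.
So the congruent reply is (1).

1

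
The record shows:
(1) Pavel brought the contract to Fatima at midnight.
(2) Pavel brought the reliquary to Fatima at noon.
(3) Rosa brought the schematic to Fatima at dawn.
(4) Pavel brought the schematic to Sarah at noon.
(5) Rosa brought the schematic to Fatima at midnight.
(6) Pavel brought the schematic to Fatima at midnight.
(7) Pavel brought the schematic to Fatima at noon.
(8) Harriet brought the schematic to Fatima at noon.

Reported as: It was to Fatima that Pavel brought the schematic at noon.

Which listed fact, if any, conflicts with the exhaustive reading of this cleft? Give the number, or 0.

The cleft puts "Fatima" in focus and presupposes the open proposition with agent = Pavel, thing = the schematic, setting = at noon.
The exhaustive reading says no other recipient fits that background.
Fact (4) shares the background but with recipient = Sarah; exhaustivity is violated.

4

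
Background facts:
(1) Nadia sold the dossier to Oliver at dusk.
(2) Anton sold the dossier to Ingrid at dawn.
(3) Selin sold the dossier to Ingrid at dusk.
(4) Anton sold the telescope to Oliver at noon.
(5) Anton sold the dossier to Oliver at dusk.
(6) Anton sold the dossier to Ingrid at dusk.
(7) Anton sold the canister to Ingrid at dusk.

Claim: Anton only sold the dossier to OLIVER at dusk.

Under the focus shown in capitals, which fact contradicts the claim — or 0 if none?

The capitals mark "Oliver" as focus. So "only" rules out other recipients, with the rest (same agent, thing, setting (Anton / the dossier / at dusk)) as background.
Fact (6) matches on same agent, thing, setting (Anton / the dossier / at dusk), but has recipient = Ingrid instead. That refutes the claim.

6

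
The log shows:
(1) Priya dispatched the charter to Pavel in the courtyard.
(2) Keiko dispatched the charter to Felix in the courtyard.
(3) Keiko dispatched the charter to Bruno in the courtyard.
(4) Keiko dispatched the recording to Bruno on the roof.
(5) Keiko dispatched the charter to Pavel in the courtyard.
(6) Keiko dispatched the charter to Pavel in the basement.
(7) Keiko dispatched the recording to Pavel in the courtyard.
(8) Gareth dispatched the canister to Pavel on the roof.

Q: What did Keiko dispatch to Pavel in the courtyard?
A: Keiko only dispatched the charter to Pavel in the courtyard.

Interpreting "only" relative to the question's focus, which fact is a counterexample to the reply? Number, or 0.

7

Answering "What did ...?" puts focus on the thing — here, "the charter".
So "only" ranges over things; the rest (same agent, recipient, setting (Keiko / Pavel / in the courtyard)) is presupposed.
Fact (7) shares the background with a different thing (the recording) — counterexample.
(Fact (2) would refute a reading with focus on the recipient — but that is not what the question asks.)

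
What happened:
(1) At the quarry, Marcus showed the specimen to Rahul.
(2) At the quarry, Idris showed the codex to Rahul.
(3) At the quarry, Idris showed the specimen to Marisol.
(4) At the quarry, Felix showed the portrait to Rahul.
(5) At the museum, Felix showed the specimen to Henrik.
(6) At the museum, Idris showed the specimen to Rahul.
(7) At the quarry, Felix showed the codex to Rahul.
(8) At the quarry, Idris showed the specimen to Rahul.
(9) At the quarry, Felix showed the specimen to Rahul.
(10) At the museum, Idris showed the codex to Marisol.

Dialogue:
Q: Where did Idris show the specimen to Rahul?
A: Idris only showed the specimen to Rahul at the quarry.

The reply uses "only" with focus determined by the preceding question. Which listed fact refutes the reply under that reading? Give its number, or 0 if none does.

The question "Where did ...?" targets the setting, so in the reply the focus falls on "at the quarry".
So "only" ranges over settings; the rest (Idris as agent and the specimen as thing and Rahul as recipient) is presupposed.
Fact (6) keeps Idris as agent and the specimen as thing and Rahul as recipient but has setting = at the museum; that refutes the reply.
(Fact (3) would refute a reading with focus on the recipient — but that is not what the question asks.)

6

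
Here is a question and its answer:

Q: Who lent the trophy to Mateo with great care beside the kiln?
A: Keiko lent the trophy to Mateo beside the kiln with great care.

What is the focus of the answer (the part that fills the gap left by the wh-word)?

The wh-word "who" asks about the subject (agent).
In the answer, "the trophy", "to Mateo", "with great care" and "beside the kiln" are given — repeated from the question.
The constituent filling the subject (agent) gap is "Keiko"; that is the focus and would carry nuclear stress.

Keiko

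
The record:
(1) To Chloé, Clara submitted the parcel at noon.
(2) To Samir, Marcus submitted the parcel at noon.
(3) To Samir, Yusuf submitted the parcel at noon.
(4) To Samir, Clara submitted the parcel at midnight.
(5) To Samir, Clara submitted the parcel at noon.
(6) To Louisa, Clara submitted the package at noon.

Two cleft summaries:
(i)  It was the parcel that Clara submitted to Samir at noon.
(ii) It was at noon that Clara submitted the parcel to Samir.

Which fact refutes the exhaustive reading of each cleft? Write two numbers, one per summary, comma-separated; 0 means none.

0, 4

Summary (i) focuses "the parcel" (the thing); background agent = Clara, recipient = Samir, setting = at noon. No fact matches that background with a different thing, so 0.
Summary (ii) focuses "at noon" (the setting); background agent = Clara, thing = the parcel, recipient = Samir. Fact (4) matches that background with setting = at midnight — refutes (ii).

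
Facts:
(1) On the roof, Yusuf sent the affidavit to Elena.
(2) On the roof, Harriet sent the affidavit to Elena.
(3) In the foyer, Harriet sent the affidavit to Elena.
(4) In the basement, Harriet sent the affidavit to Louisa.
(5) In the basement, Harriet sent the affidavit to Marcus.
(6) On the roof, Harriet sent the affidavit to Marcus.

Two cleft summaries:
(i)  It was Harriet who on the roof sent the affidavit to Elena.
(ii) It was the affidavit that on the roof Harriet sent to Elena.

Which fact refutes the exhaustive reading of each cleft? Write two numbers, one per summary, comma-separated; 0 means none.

(i): focus "Harriet". Looking for thing = the affidavit, recipient = Elena, setting = on the roof with some other agent — fact (1) has Yusuf there. Refuted.
(ii): focus "the affidavit". No fact shares agent = Harriet, recipient = Elena, setting = on the roof with a different thing. 0.

1, 0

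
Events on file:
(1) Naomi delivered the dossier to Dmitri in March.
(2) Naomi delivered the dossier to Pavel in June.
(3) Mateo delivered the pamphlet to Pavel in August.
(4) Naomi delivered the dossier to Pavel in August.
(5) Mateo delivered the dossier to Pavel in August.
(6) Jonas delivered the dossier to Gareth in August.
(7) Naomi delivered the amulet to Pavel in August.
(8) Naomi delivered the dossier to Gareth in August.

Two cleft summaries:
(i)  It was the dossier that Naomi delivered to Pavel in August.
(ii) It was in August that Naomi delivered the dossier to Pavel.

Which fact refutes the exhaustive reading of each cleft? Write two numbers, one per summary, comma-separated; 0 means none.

(i): focus "the dossier". Looking for agent = Naomi, recipient = Pavel, setting = in August with some other thing — fact (7) has the amulet there. Refuted.
(ii): focus "in August". Looking for agent = Naomi, thing = the dossier, recipient = Pavel with some other setting — fact (2) has in June there. Refuted.

7, 2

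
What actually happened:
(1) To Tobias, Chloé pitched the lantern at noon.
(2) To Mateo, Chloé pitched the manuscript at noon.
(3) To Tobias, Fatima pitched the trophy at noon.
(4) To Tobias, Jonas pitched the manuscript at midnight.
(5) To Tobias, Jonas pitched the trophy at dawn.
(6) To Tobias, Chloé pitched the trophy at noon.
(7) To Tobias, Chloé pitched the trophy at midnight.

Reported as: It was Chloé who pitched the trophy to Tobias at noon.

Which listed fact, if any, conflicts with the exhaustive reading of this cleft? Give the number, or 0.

The cleft puts "Chloé" in focus and presupposes the open proposition with the trophy as thing and Tobias as recipient and at noon as setting.
The exhaustive reading says no other agent fits that background.
But fact (3) also has the trophy as thing and Tobias as recipient and at noon as setting, with agent = Fatima — so the exhaustive reading fails.

3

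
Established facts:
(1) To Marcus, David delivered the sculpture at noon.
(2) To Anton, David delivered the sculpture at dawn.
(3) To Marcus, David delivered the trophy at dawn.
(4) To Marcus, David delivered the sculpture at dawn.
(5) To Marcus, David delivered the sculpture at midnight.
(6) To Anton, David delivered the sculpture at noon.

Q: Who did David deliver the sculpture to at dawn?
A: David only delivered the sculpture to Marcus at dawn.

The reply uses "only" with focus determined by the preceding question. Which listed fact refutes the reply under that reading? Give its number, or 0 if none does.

2

The question "Who did ... to ...?" targets the recipient, so in the reply the focus falls on "Marcus".
So "only" ranges over recipients; the rest (David as agent and the sculpture as thing and at dawn as setting) is presupposed.
Fact (2) shares the background with a different recipient (Anton) — counterexample.
(Fact (1) would refute a reading with focus on the setting — but that is not what the question asks.)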